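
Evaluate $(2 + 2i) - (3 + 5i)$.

(2 - 3) + (2 - 5)i = -1 - 3i


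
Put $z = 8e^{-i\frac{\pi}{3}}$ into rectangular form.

a = r cos θ = 8 * 1/2 = 4
b = r sin θ = 8 * -sqrt(3)/2 = -4*sqrt(3)
z = 4 - 4*sqrt(3)i


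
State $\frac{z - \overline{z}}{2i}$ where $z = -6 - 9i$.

z - conjugate(z) = 2bi
(z - conjugate(z))/(2i) = 2bi/(2i) = b = -9


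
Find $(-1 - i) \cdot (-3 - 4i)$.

(a1*a2 - b1*b2) + (a1*b2 + b1*a2)i
= (3 - 4) + (4 + 3)i
= -1 + 7i


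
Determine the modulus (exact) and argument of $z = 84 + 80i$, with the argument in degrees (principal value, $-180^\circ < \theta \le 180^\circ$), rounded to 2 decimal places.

|z| = sqrt(84^2 + 80^2) = 116
arg(z) = arctan(b/a) = arctan(80/84) (quadrant-adjusted) = 43.60°


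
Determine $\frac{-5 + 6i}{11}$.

Divisor is real, so divide each part by 11:
= -5/11 + (6/11)i


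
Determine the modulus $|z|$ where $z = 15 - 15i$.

|z| = sqrt(a^2 + b^2) = sqrt(15^2 + (-15)^2) = sqrt(450) = sqrt(450)


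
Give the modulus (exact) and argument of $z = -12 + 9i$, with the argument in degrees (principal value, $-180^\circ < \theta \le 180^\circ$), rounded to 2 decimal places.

|z| = sqrt((-12)^2 + 9^2) = 15
arg(z) = arctan(b/a) = arctan(9/-12) (quadrant-adjusted) = 143.13°


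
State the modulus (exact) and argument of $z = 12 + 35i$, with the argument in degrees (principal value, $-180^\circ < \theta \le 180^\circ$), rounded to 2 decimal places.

|z| = sqrt(12^2 + 35^2) = 37
arg(z) = arctan(b/a) = arctan(35/12) (quadrant-adjusted) = 71.08°


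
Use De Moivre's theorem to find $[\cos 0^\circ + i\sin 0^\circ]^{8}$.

By De Moivre: z^n = r^n(cos(nθ) + i sin(nθ))
= 1^8(cos(8*0°) + i sin(8*0°))
= 1(cos 0° + i sin 0°)
= 1


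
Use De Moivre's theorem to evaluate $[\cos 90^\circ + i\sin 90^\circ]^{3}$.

By De Moivre: z^n = r^n(cos(nθ) + i sin(nθ))
= 1^3(cos(3*90°) + i sin(3*90°))
= 1(cos 270° + i sin 270°)
= -i


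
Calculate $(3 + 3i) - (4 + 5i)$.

(3 - 4) + (3 - 5)i = -1 - 2i


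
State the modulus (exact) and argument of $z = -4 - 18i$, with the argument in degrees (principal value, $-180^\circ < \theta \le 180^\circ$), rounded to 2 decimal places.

|z| = sqrt((-4)^2 + (-18)^2) = sqrt(340)
arg(z) = arctan(b/a) = arctan(-18/-4) (quadrant-adjusted) = -102.53°


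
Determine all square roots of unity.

ω_k = e^(2πik/2) = cos(2πk/2) + i sin(2πk/2) for k = 0, 1, ..., 1
Roots: 1, -1


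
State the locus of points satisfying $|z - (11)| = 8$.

|z - z0| = r describes a circle centered at z0 with radius r
Here z0 = 11 and r = 8
Locus: Circle centered at (11, 0) with radius 8


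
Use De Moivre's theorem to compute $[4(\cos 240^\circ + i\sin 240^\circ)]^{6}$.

By De Moivre: z^n = r^n(cos(nθ) + i sin(nθ))
= 4^6(cos(6*240°) + i sin(6*240°))
= 4096(cos 0° + i sin 0°)
= 4096


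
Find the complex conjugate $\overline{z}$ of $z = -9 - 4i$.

If z = a + bi, then conjugate(z) = a - bi
conjugate(-9 - 4i) = -9 + 4i


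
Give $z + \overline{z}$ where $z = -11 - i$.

z + conjugate(z) = (a + bi) + (a - bi) = 2a
= 2 * (-11) = -22


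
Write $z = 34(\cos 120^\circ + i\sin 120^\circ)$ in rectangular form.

a = r cos θ = 34 * -1/2 = -17
b = r sin θ = 34 * sqrt(3)/2 = 17*sqrt(3)
z = -17 + 17*sqrt(3)i


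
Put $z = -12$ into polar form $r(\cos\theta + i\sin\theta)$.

r = |z| = sqrt(a^2 + b^2) = sqrt((-12)^2 + (0)^2) = sqrt(144 + 0) = sqrt(144) = 12
b = 0 and a < 0, so z lies on the negative real axis: θ = 180°
z = 12(cos 180° + i sin 180°)


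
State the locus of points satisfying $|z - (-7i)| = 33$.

|z - z0| = r describes a circle centered at z0 with radius r
Here z0 = -7i and r = 33
Locus: Circle centered at (0, -7) with radius 33


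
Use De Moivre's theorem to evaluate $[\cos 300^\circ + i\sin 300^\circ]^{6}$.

By De Moivre: z^n = r^n(cos(nθ) + i sin(nθ))
= 1^6(cos(6*300°) + i sin(6*300°))
= 1(cos 0° + i sin 0°)
= 1


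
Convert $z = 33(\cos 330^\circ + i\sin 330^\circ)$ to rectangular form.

a = r cos θ = 33 * sqrt(3)/2 = 33*sqrt(3)/2
b = r sin θ = 33 * -1/2 = -33/2
z = 33*sqrt(3)/2 - (33/2)i


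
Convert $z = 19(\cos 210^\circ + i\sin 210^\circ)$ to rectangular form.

a = r cos θ = 19 * -sqrt(3)/2 = -19*sqrt(3)/2
b = r sin θ = 19 * -1/2 = -19/2
z = -19*sqrt(3)/2 - (19/2)i


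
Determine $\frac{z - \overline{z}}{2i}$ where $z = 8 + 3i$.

z - conjugate(z) = 2bi
(z - conjugate(z))/(2i) = 2bi/(2i) = b = 3


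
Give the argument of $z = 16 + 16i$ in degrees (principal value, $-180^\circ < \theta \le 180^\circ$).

θ = arctan(b/a) = arctan(16/16) (quadrant-adjusted) = 45°


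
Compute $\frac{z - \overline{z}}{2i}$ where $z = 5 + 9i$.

z - conjugate(z) = 2bi
(z - conjugate(z))/(2i) = 2bi/(2i) = b = 9


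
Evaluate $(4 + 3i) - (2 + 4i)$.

(4 - 2) + (3 - 4)i = 2 - i


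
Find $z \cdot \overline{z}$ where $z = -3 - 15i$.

z * conjugate(z) = |z|^2 = a^2 + b^2
= (-3)^2 + (-15)^2 = 234


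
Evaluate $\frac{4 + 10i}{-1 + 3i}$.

Multiply numerator and denominator by conjugate (-1 - 3i):
= (4 + 10i)(-1 - 3i) / ((-1)^2 + 3^2)
= (26 - 22i) / 10
Divide through by 2: (13 - 11i) / 5
= 13/5 - (11/5)i


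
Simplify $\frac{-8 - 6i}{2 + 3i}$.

Multiply numerator and denominator by conjugate (2 - 3i):
= (-8 - 6i)(2 - 3i) / (2^2 + 3^2)
= (-34 + 12i) / 13
= -34/13 + (12/13)i


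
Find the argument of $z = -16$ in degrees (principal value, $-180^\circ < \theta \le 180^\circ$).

b = 0 and a < 0, so z lies on the negative real axis: θ = 180°


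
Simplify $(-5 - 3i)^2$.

(a + bi)^2 = a^2 - b^2 + 2abi
= (-5)^2 - (-3)^2 + 2*(-5)*(-3)i
= 16 + 30i


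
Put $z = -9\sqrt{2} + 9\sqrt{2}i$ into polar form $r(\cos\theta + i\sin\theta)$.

r = |z| = sqrt(a^2 + b^2) = sqrt((-9*sqrt(2))^2 + (9*sqrt(2))^2) = sqrt(162 + 162) = sqrt(324) = 18
θ = arctan(b/a) = arctan(12.7279/-12.7279) (quadrant-adjusted) = 135°
z = 18(cos 135° + i sin 135°)


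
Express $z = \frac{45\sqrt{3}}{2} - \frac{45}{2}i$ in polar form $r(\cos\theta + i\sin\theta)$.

r = |z| = sqrt(a^2 + b^2) = sqrt((45*sqrt(3)/2)^2 + (-45/2)^2) = sqrt(6075/4 + 2025/4) = sqrt(2025) = 45
θ = arctan(b/a) = arctan(-22.5/38.9711) (quadrant-adjusted) = 330°
z = 45(cos 330° + i sin 330°)


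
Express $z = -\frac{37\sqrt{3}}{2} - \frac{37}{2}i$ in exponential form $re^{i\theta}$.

r = |z| = sqrt((-37*sqrt(3)/2)^2 + (-37/2)^2) = sqrt(4107/4 + 1369/4) = sqrt(1369) = 37
θ = arctan(b/a) = arctan(-18.5/-32.0429) (quadrant-adjusted) = -150° = -5π/6
z = 37e^(-i*5π/6)


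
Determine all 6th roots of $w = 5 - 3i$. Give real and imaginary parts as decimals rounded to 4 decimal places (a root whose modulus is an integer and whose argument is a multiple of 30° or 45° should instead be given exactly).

|w| = sqrt(34) ≈ 5.830952, arg(w) ≈ 329.036243°
Root modulus = sqrt(34)^(1/6) ≈ 1.341601
Root arguments: θ_k = (arg(w) + 360°k)/6 for k = 0, 1, ..., 5
Compute each root as (root modulus)(cos θ_k + i sin θ_k) using full-precision intermediates, then round to 4 decimal places.
Roots: 0.7726 + 1.0968i, -0.5636 + 1.2175i, -1.3362 + 0.1207i, -0.7726 - 1.0968i, 0.5636 - 1.2175i, 1.3362 - 0.1207i


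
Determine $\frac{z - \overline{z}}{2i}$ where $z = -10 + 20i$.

z - conjugate(z) = 2bi
(z - conjugate(z))/(2i) = 2bi/(2i) = b = 20


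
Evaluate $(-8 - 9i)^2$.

(a + bi)^2 = a^2 - b^2 + 2abi
= (-8)^2 - (-9)^2 + 2*(-8)*(-9)i
= -17 + 144i


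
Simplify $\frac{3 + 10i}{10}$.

Divisor is real, so divide each part by 10:
= 3/10 + i


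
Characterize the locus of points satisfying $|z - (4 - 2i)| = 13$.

|z - z0| = r describes a circle centered at z0 with radius r
Here z0 = 4 - 2i and r = 13
Locus: Circle centered at (4, -2) with radius 13


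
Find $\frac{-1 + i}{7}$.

Divisor is real, so divide each part by 7:
= -1/7 + (1/7)i


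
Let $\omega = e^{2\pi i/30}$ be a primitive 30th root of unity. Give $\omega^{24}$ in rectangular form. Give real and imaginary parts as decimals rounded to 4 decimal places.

ω^24 = e^(2πi·24/30) = e^(i·8π/5)
= cos(8π/5) + i sin(8π/5)
= 0.3090 - 0.9511i


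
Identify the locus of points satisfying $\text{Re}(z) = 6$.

Re(z) = x where z = x + yi; the equation x = 6 is satisfied by all points with that x-coordinate
Locus: Vertical line x = 6


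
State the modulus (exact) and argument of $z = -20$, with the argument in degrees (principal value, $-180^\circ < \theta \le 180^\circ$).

|z| = sqrt((-20)^2 + 0^2) = 20
b = 0 and a < 0, so z lies on the negative real axis: arg(z) = 180°


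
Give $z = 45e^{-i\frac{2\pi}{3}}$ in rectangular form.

a = r cos θ = 45 * -1/2 = -45/2
b = r sin θ = 45 * -sqrt(3)/2 = -45*sqrt(3)/2
z = -45/2 - (45*sqrt(3)/2)i


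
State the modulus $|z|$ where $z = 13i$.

|z| = sqrt(a^2 + b^2) = sqrt(0^2 + 13^2) = sqrt(169) = 13


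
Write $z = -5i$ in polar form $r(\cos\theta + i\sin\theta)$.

r = |z| = sqrt(a^2 + b^2) = sqrt((0)^2 + (-5)^2) = sqrt(0 + 25) = sqrt(25) = 5
a = 0 and b < 0, so z lies on the negative imaginary axis: θ = 270°
z = 5(cos 270° + i sin 270°)


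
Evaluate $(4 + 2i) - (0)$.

(4 - 0) + (2 - 0)i = 4 + 2i


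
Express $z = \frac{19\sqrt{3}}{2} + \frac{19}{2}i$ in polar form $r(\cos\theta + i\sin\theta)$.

r = |z| = sqrt(a^2 + b^2) = sqrt((19*sqrt(3)/2)^2 + (19/2)^2) = sqrt(1083/4 + 361/4) = sqrt(361) = 19
θ = arctan(b/a) = arctan(9.5/16.4545) (quadrant-adjusted) = 30°
z = 19(cos 30° + i sin 30°)


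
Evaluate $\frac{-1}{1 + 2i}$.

Multiply numerator and denominator by conjugate (1 - 2i):
= (-1)(1 - 2i) / (1^2 + 2^2)
= (-1 + 2i) / 5
= -1/5 + (2/5)i


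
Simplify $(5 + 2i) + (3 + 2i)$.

(5 + 3) + (2 + 2)i = 8 + 4i


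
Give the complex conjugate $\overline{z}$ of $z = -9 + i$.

If z = a + bi, then conjugate(z) = a - bi
conjugate(-9 + i) = -9 - i


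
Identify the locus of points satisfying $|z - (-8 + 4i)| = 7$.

|z - z0| = r describes a circle centered at z0 with radius r
Here z0 = -8 + 4i and r = 7
Locus: Circle centered at (-8, 4) with radius 7


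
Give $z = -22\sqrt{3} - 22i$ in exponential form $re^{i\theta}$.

r = |z| = sqrt((-22*sqrt(3))^2 + (-22)^2) = sqrt(1452 + 484) = sqrt(1936) = 44
θ = arctan(b/a) = arctan(-22/-38.1051) (quadrant-adjusted) = -150° = -5π/6
z = 44e^(-i*5π/6)


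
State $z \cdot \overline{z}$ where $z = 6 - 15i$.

z * conjugate(z) = |z|^2 = a^2 + b^2
= 6^2 + (-15)^2 = 261


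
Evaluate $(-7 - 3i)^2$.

(a + bi)^2 = a^2 - b^2 + 2abi
= (-7)^2 - (-3)^2 + 2*(-7)*(-3)i
= 40 + 42i


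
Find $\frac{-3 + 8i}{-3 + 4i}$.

Multiply numerator and denominator by conjugate (-3 - 4i):
= (-3 + 8i)(-3 - 4i) / ((-3)^2 + 4^2)
= (41 - 12i) / 25
= 41/25 - (12/25)i


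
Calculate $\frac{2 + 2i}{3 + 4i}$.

Multiply numerator and denominator by conjugate (3 - 4i):
= (2 + 2i)(3 - 4i) / (3^2 + 4^2)
= (14 - 2i) / 25
= 14/25 - (2/25)i


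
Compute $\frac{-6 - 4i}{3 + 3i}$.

Multiply numerator and denominator by conjugate (3 - 3i):
= (-6 - 4i)(3 - 3i) / (3^2 + 3^2)
= (-30 + 6i) / 18
Divide through by 6: (-5 + i) / 3
= -5/3 + (1/3)i


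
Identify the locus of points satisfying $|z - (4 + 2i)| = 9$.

|z - z0| = r describes a circle centered at z0 with radius r
Here z0 = 4 + 2i and r = 9
Locus: Circle centered at (4, 2) with radius 9


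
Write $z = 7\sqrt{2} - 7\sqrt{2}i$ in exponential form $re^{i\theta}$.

r = |z| = sqrt((7*sqrt(2))^2 + (-7*sqrt(2))^2) = sqrt(98 + 98) = sqrt(196) = 14
θ = arctan(b/a) = arctan(-9.8995/9.8995) (quadrant-adjusted) = -45° = -π/4
z = 14e^(-i*π/4)


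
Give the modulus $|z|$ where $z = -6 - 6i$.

|z| = sqrt(a^2 + b^2) = sqrt((-6)^2 + (-6)^2) = sqrt(72) = sqrt(72)


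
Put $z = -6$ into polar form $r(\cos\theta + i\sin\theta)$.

r = |z| = sqrt(a^2 + b^2) = sqrt((-6)^2 + (0)^2) = sqrt(36 + 0) = sqrt(36) = 6
b = 0 and a < 0, so z lies on the negative real axis: θ = 180°
z = 6(cos 180° + i sin 180°)


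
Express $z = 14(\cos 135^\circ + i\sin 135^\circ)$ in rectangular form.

a = r cos θ = 14 * -sqrt(2)/2 = -7*sqrt(2)
b = r sin θ = 14 * sqrt(2)/2 = 7*sqrt(2)
z = -7*sqrt(2) + 7*sqrt(2)i


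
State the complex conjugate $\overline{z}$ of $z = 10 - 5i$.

If z = a + bi, then conjugate(z) = a - bi
conjugate(10 - 5i) = 10 + 5i


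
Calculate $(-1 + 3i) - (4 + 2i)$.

(-1 - 4) + (3 - 2)i = -5 + i


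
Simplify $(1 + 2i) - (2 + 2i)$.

(1 - 2) + (2 - 2)i = -1


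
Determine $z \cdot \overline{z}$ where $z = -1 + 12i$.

z * conjugate(z) = |z|^2 = a^2 + b^2
= (-1)^2 + 12^2 = 145


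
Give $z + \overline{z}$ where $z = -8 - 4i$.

z + conjugate(z) = (a + bi) + (a - bi) = 2a
= 2 * (-8) = -16


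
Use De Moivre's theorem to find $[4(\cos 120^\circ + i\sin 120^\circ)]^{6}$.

By De Moivre: z^n = r^n(cos(nθ) + i sin(nθ))
= 4^6(cos(6*120°) + i sin(6*120°))
= 4096(cos 0° + i sin 0°)
= 4096


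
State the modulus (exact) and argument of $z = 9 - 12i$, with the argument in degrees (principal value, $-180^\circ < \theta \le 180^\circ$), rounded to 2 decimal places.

|z| = sqrt(9^2 + (-12)^2) = 15
arg(z) = arctan(b/a) = arctan(-12/9) (quadrant-adjusted) = -53.13°


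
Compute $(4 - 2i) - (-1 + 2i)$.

(4 - (-1)) + (-2 - 2)i = 5 - 4i


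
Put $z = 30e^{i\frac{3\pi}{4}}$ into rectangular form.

a = r cos θ = 30 * -sqrt(2)/2 = -15*sqrt(2)
b = r sin θ = 30 * sqrt(2)/2 = 15*sqrt(2)
z = -15*sqrt(2) + 15*sqrt(2)i


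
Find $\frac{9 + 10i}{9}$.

Divisor is real, so divide each part by 9:
= 1 + (10/9)i


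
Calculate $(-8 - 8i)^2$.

(a + bi)^2 = a^2 - b^2 + 2abi
= (-8)^2 - (-8)^2 + 2*(-8)*(-8)i
= 128i


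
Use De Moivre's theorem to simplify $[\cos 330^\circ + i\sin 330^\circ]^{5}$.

By De Moivre: z^n = r^n(cos(nθ) + i sin(nθ))
= 1^5(cos(5*330°) + i sin(5*330°))
= 1(cos 210° + i sin 210°)
= -sqrt(3)/2 - (1/2)i


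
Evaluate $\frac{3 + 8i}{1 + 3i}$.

Multiply numerator and denominator by conjugate (1 - 3i):
= (3 + 8i)(1 - 3i) / (1^2 + 3^2)
= (27 - i) / 10
= 27/10 - (1/10)i


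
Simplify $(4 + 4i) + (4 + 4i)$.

(4 + 4) + (4 + 4)i = 8 + 8i


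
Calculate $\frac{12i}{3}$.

Divisor is real, so divide each part by 3:
= 4i


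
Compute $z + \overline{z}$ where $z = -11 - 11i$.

z + conjugate(z) = (a + bi) + (a - bi) = 2a
= 2 * (-11) = -22


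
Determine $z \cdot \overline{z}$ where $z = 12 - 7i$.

z * conjugate(z) = |z|^2 = a^2 + b^2
= 12^2 + (-7)^2 = 193


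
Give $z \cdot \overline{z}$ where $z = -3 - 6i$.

z * conjugate(z) = |z|^2 = a^2 + b^2
= (-3)^2 + (-6)^2 = 45


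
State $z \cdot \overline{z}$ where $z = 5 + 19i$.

z * conjugate(z) = |z|^2 = a^2 + b^2
= 5^2 + 19^2 = 386


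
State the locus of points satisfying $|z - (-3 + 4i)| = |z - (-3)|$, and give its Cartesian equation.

|z - z1| = |z - z2| means z is equidistant from z1 and z2,
i.e. the perpendicular bisector of the segment from (-3, 4) to (-3, 0) (midpoint (-3, 2)).
With z = x + yi, square both sides:
(x - (-3))^2 + (y - 4)^2 = (x - (-3))^2 + (y - 0)^2
The x^2 and y^2 terms cancel: 0x + (-8)y = 9 - 25 = -16
Simplify: y = 2
Locus: Perpendicular bisector of the segment from (-3, 4) to (-3, 0): the line y = 2


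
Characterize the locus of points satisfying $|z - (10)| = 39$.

|z - z0| = r describes a circle centered at z0 with radius r
Here z0 = 10 and r = 39
Locus: Circle centered at (10, 0) with radius 39


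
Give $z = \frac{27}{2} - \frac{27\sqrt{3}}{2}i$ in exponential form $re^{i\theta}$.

r = |z| = sqrt((27/2)^2 + (-27*sqrt(3)/2)^2) = sqrt(729/4 + 2187/4) = sqrt(729) = 27
θ = arctan(b/a) = arctan(-23.3827/13.5) (quadrant-adjusted) = -60° = -π/3
z = 27e^(-i*π/3)


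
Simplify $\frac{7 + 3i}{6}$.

Divisor is real, so divide each part by 6:
= 7/6 + (1/2)i


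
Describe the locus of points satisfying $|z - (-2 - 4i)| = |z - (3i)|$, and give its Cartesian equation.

|z - z1| = |z - z2| means z is equidistant from z1 and z2,
i.e. the perpendicular bisector of the segment from (-2, -4) to (0, 3) (midpoint (-1, -1/2)).
With z = x + yi, square both sides:
(x - (-2))^2 + (y - (-4))^2 = (x - 0)^2 + (y - 3)^2
The x^2 and y^2 terms cancel: 4x + 14y = 9 - 20 = -11
Simplify: 4x + 14y = -11
Locus: Perpendicular bisector of the segment from (-2, -4) to (0, 3): the line 4x + 14y = -11


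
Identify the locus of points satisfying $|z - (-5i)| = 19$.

|z - z0| = r describes a circle centered at z0 with radius r
Here z0 = -5i and r = 19
Locus: Circle centered at (0, -5) with radius 19


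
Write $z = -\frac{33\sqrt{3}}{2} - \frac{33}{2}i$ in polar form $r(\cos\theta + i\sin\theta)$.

r = |z| = sqrt(a^2 + b^2) = sqrt((-33*sqrt(3)/2)^2 + (-33/2)^2) = sqrt(3267/4 + 1089/4) = sqrt(1089) = 33
θ = arctan(b/a) = arctan(-16.5/-28.5788) (quadrant-adjusted) = 210°
z = 33(cos 210° + i sin 210°)


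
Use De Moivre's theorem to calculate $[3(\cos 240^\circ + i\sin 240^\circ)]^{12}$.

By De Moivre: z^n = r^n(cos(nθ) + i sin(nθ))
= 3^12(cos(12*240°) + i sin(12*240°))
= 531441(cos 0° + i sin 0°)
= 531441


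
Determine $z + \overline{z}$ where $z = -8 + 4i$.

z + conjugate(z) = (a + bi) + (a - bi) = 2a
= 2 * (-8) = -16


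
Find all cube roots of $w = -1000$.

|w| = 1000, arg(w) = 180°
Root modulus = 1000^(1/3) = 10
Root arguments: θ_k = (180° + 360°k)/3 for k = 0, 1, ..., 2
Roots: 5 + 5*sqrt(3)i, -10, 5 - 5*sqrt(3)i


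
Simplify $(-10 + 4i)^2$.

(a + bi)^2 = a^2 - b^2 + 2abi
= (-10)^2 - 4^2 + 2*(-10)*4i
= 84 - 80i


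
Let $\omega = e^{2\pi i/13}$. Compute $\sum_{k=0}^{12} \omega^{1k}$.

Let ζ = ω^1 = e^(2πi·1/13). Since 13 ∤ 1, ζ ≠ 1.
Sum = Σ_{k=0}^{12} ζ^k = (ζ^13 - 1)/(ζ - 1) = (ω^{1·13} - 1)/(ζ - 1) = (1 - 1)/(ζ - 1) = 0


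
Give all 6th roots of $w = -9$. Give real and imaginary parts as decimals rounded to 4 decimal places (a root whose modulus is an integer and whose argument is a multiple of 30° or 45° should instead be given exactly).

|w| = 9, arg(w) = 180°
Root modulus = 9^(1/6) ≈ 1.442250
Root arguments: θ_k = (180° + 360°k)/6 for k = 0, 1, ..., 5
Compute each root as (root modulus)(cos θ_k + i sin θ_k) using full-precision intermediates, then round to 4 decimal places.
Roots: 1.2490 + 0.7211i, 1.4422i, -1.2490 + 0.7211i, -1.2490 - 0.7211i, -1.4422i, 1.2490 - 0.7211i


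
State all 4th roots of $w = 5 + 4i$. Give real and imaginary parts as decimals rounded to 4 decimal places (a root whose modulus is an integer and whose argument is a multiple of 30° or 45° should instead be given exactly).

|w| = sqrt(41) ≈ 6.403124, arg(w) ≈ 38.659808°
Root modulus = sqrt(41)^(1/4) ≈ 1.590736
Root arguments: θ_k = (arg(w) + 360°k)/4 for k = 0, 1, ..., 3
Compute each root as (root modulus)(cos θ_k + i sin θ_k) using full-precision intermediates, then round to 4 decimal places.
Roots: 1.5682 + 0.2671i, -0.2671 + 1.5682i, -1.5682 - 0.2671i, 0.2671 - 1.5682i


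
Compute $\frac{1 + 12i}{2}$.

Divisor is real, so divide each part by 2:
= 1/2 + 6i


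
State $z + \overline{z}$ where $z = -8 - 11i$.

z + conjugate(z) = (a + bi) + (a - bi) = 2a
= 2 * (-8) = -16


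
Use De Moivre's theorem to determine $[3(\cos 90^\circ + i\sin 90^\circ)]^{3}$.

By De Moivre: z^n = r^n(cos(nθ) + i sin(nθ))
= 3^3(cos(3*90°) + i sin(3*90°))
= 27(cos 270° + i sin 270°)
= -27i


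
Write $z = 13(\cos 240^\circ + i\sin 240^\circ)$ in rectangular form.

a = r cos θ = 13 * -1/2 = -13/2
b = r sin θ = 13 * -sqrt(3)/2 = -13*sqrt(3)/2
z = -13/2 - (13*sqrt(3)/2)i


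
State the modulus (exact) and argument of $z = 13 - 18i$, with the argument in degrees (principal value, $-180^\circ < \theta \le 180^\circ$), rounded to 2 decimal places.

|z| = sqrt(13^2 + (-18)^2) = sqrt(493)
arg(z) = arctan(b/a) = arctan(-18/13) (quadrant-adjusted) = -54.16°


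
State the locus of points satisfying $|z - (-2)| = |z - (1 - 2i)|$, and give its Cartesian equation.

|z - z1| = |z - z2| means z is equidistant from z1 and z2,
i.e. the perpendicular bisector of the segment from (-2, 0) to (1, -2) (midpoint (-1/2, -1)).
With z = x + yi, square both sides:
(x - (-2))^2 + (y - 0)^2 = (x - 1)^2 + (y - (-2))^2
The x^2 and y^2 terms cancel: 6x + (-4)y = 5 - 4 = 1
Simplify: 6x - 4y = 1
Locus: Perpendicular bisector of the segment from (-2, 0) to (1, -2): the line 6x - 4y = 1


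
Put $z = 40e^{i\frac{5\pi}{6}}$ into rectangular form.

a = r cos θ = 40 * -sqrt(3)/2 = -20*sqrt(3)
b = r sin θ = 40 * 1/2 = 20
z = -20*sqrt(3) + 20i


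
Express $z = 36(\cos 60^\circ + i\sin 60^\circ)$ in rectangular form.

a = r cos θ = 36 * 1/2 = 18
b = r sin θ = 36 * sqrt(3)/2 = 18*sqrt(3)
z = 18 + 18*sqrt(3)i


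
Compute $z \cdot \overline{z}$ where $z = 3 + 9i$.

z * conjugate(z) = |z|^2 = a^2 + b^2
= 3^2 + 9^2 = 90


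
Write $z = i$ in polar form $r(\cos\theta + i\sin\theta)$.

r = |z| = sqrt(a^2 + b^2) = sqrt((0)^2 + (1)^2) = sqrt(0 + 1) = sqrt(1) = 1
a = 0 and b > 0, so z lies on the positive imaginary axis: θ = 90°
z = 1(cos 90° + i sin 90°)


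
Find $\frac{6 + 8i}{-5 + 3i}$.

Multiply numerator and denominator by conjugate (-5 - 3i):
= (6 + 8i)(-5 - 3i) / ((-5)^2 + 3^2)
= (-6 - 58i) / 34
Divide through by 2: (-3 - 29i) / 17
= -3/17 - (29/17)i


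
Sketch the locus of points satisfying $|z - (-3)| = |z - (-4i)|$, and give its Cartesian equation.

|z - z1| = |z - z2| means z is equidistant from z1 and z2,
i.e. the perpendicular bisector of the segment from (-3, 0) to (0, -4) (midpoint (-3/2, -2)).
With z = x + yi, square both sides:
(x - (-3))^2 + (y - 0)^2 = (x - 0)^2 + (y - (-4))^2
The x^2 and y^2 terms cancel: 6x + (-8)y = 16 - 9 = 7
Simplify: 6x - 8y = 7
Locus: Perpendicular bisector of the segment from (-3, 0) to (0, -4): the line 6x - 8y = 7


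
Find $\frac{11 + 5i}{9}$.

Divisor is real, so divide each part by 9:
= 11/9 + (5/9)i


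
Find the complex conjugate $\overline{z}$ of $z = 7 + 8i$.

If z = a + bi, then conjugate(z) = a - bi
conjugate(7 + 8i) = 7 - 8i


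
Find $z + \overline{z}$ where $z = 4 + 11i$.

z + conjugate(z) = (a + bi) + (a - bi) = 2a
= 2 * 4 = 8


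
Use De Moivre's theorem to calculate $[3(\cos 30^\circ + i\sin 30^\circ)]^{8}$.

By De Moivre: z^n = r^n(cos(nθ) + i sin(nθ))
= 3^8(cos(8*30°) + i sin(8*30°))
= 6561(cos 240° + i sin 240°)
= -6561/2 - (6561*sqrt(3)/2)i


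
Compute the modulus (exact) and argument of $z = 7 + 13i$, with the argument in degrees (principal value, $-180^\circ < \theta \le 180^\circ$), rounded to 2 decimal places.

|z| = sqrt(7^2 + 13^2) = sqrt(218)
arg(z) = arctan(b/a) = arctan(13/7) (quadrant-adjusted) = 61.70°


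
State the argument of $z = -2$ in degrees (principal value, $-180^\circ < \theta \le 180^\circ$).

b = 0 and a < 0, so z lies on the negative real axis: θ = 180°


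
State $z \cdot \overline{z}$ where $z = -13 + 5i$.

z * conjugate(z) = |z|^2 = a^2 + b^2
= (-13)^2 + 5^2 = 194


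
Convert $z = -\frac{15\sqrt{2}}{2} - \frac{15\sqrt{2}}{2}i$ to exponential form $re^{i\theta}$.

r = |z| = sqrt((-15*sqrt(2)/2)^2 + (-15*sqrt(2)/2)^2) = sqrt(225/2 + 225/2) = sqrt(225) = 15
θ = arctan(b/a) = arctan(-10.6066/-10.6066) (quadrant-adjusted) = -135° = -3π/4
z = 15e^(-i*3π/4)


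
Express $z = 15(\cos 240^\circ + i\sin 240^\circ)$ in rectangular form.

a = r cos θ = 15 * -1/2 = -15/2
b = r sin θ = 15 * -sqrt(3)/2 = -15*sqrt(3)/2
z = -15/2 - (15*sqrt(3)/2)i


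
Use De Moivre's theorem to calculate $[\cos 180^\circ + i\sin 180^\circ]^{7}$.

By De Moivre: z^n = r^n(cos(nθ) + i sin(nθ))
= 1^7(cos(7*180°) + i sin(7*180°))
= 1(cos 180° + i sin 180°)
= -1


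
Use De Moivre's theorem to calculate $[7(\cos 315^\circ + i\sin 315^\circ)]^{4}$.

By De Moivre: z^n = r^n(cos(nθ) + i sin(nθ))
= 7^4(cos(4*315°) + i sin(4*315°))
= 2401(cos 180° + i sin 180°)
= -2401


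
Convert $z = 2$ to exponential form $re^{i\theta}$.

r = |z| = sqrt((2)^2 + (0)^2) = sqrt(4 + 0) = sqrt(4) = 2
b = 0 and a > 0, so z lies on the positive real axis: θ = 0
z = 2e^(i*0) = 2


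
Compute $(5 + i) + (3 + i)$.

(5 + 3) + (1 + 1)i = 8 + 2i


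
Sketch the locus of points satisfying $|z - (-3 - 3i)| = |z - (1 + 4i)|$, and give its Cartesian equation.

|z - z1| = |z - z2| means z is equidistant from z1 and z2,
i.e. the perpendicular bisector of the segment from (-3, -3) to (1, 4) (midpoint (-1, 1/2)).
With z = x + yi, square both sides:
(x - (-3))^2 + (y - (-3))^2 = (x - 1)^2 + (y - 4)^2
The x^2 and y^2 terms cancel: 8x + 14y = 17 - 18 = -1
Simplify: 8x + 14y = -1
Locus: Perpendicular bisector of the segment from (-3, -3) to (1, 4): the line 8x + 14y = -1


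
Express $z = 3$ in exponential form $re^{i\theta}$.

r = |z| = sqrt((3)^2 + (0)^2) = sqrt(9 + 0) = sqrt(9) = 3
b = 0 and a > 0, so z lies on the positive real axis: θ = 0
z = 3e^(i*0) = 3


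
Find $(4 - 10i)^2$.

(a + bi)^2 = a^2 - b^2 + 2abi
= 4^2 - (-10)^2 + 2*4*(-10)i
= -84 - 80i


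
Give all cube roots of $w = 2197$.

|w| = 2197, arg(w) = 0°
Root modulus = 2197^(1/3) = 13
Root arguments: θ_k = (0° + 360°k)/3 for k = 0, 1, ..., 2
Roots: 13, -13/2 + (13*sqrt(3)/2)i, -13/2 - (13*sqrt(3)/2)i


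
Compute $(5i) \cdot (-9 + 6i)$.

(a1*a2 - b1*b2) + (a1*b2 + b1*a2)i
= (0 - 30) + (0 + (-45))i
= -30 - 45i


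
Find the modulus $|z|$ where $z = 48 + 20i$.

|z| = sqrt(a^2 + b^2) = sqrt(48^2 + 20^2) = sqrt(2704) = 52


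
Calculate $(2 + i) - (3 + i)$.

(2 - 3) + (1 - 1)i = -1


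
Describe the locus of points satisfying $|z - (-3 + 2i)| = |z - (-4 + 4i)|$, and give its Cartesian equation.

|z - z1| = |z - z2| means z is equidistant from z1 and z2,
i.e. the perpendicular bisector of the segment from (-3, 2) to (-4, 4) (midpoint (-7/2, 3)).
With z = x + yi, square both sides:
(x - (-3))^2 + (y - 2)^2 = (x - (-4))^2 + (y - 4)^2
The x^2 and y^2 terms cancel: -2x + 4y = 32 - 13 = 19
Simplify: 2x - 4y = -19
Locus: Perpendicular bisector of the segment from (-3, 2) to (-4, 4): the line 2x - 4y = -19


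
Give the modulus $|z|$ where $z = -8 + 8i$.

|z| = sqrt(a^2 + b^2) = sqrt((-8)^2 + 8^2) = sqrt(128) = sqrt(128)


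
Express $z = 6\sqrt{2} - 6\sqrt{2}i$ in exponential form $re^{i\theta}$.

r = |z| = sqrt((6*sqrt(2))^2 + (-6*sqrt(2))^2) = sqrt(72 + 72) = sqrt(144) = 12
θ = arctan(b/a) = arctan(-8.4853/8.4853) (quadrant-adjusted) = -45° = -π/4
z = 12e^(-i*π/4)


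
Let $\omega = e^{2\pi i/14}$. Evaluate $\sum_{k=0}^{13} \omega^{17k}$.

Let ζ = ω^17 = e^(2πi·17/14). Since 14 ∤ 17, ζ ≠ 1.
Sum = Σ_{k=0}^{13} ζ^k = (ζ^14 - 1)/(ζ - 1) = (ω^{17·14} - 1)/(ζ - 1) = (1 - 1)/(ζ - 1) = 0


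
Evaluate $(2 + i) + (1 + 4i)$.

(2 + 1) + (1 + 4)i = 3 + 5i


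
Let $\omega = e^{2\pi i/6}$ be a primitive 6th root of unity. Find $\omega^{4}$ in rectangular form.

ω^4 = e^(2πi·4/6) = e^(i·4π/3)
= cos(4π/3) + i sin(4π/3)
= -1/2 - (sqrt(3)/2)i


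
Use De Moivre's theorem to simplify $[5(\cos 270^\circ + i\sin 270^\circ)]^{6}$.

By De Moivre: z^n = r^n(cos(nθ) + i sin(nθ))
= 5^6(cos(6*270°) + i sin(6*270°))
= 15625(cos 180° + i sin 180°)
= -15625


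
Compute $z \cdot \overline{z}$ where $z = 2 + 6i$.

z * conjugate(z) = |z|^2 = a^2 + b^2
= 2^2 + 6^2 = 40


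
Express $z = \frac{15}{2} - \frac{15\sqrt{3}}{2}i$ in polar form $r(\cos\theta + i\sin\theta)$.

r = |z| = sqrt(a^2 + b^2) = sqrt((15/2)^2 + (-15*sqrt(3)/2)^2) = sqrt(225/4 + 675/4) = sqrt(225) = 15
θ = arctan(b/a) = arctan(-12.9904/7.5) (quadrant-adjusted) = 300°
z = 15(cos 300° + i sin 300°)


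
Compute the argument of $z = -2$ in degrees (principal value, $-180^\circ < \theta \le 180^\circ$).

b = 0 and a < 0, so z lies on the negative real axis: θ = 180°


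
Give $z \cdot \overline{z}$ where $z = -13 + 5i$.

z * conjugate(z) = |z|^2 = a^2 + b^2
= (-13)^2 + 5^2 = 194


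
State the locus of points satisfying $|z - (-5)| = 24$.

|z - z0| = r describes a circle centered at z0 with radius r
Here z0 = -5 and r = 24
Locus: Circle centered at (-5, 0) with radius 24


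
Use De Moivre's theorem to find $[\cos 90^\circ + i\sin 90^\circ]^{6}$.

By De Moivre: z^n = r^n(cos(nθ) + i sin(nθ))
= 1^6(cos(6*90°) + i sin(6*90°))
= 1(cos 180° + i sin 180°)
= -1


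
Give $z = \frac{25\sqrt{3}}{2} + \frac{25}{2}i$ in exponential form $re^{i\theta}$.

r = |z| = sqrt((25*sqrt(3)/2)^2 + (25/2)^2) = sqrt(1875/4 + 625/4) = sqrt(625) = 25
θ = arctan(b/a) = arctan(12.5/21.6506) (quadrant-adjusted) = 30° = π/6
z = 25e^(i*π/6)


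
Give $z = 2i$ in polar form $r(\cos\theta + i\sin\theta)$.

r = |z| = sqrt(a^2 + b^2) = sqrt((0)^2 + (2)^2) = sqrt(0 + 4) = sqrt(4) = 2
a = 0 and b > 0, so z lies on the positive imaginary axis: θ = 90°
z = 2(cos 90° + i sin 90°)


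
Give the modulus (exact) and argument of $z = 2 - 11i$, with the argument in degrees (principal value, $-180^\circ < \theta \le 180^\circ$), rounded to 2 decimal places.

|z| = sqrt(2^2 + (-11)^2) = sqrt(125)
arg(z) = arctan(b/a) = arctan(-11/2) (quadrant-adjusted) = -79.70°


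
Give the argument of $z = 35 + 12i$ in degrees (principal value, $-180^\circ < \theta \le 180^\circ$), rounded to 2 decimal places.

θ = arctan(b/a) = arctan(12/35) (quadrant-adjusted) = 18.92°


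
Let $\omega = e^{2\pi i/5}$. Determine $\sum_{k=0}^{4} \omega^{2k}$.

Let ζ = ω^2 = e^(2πi·2/5). Since 5 ∤ 2, ζ ≠ 1.
Sum = Σ_{k=0}^{4} ζ^k = (ζ^5 - 1)/(ζ - 1) = (ω^{2·5} - 1)/(ζ - 1) = (1 - 1)/(ζ - 1) = 0


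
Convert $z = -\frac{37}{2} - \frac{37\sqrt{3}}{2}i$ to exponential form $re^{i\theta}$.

r = |z| = sqrt((-37/2)^2 + (-37*sqrt(3)/2)^2) = sqrt(1369/4 + 4107/4) = sqrt(1369) = 37
θ = arctan(b/a) = arctan(-32.0429/-18.5) (quadrant-adjusted) = 240° = 4π/3
z = 37e^(i*4π/3)


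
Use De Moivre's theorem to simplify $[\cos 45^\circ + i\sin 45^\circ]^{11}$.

By De Moivre: z^n = r^n(cos(nθ) + i sin(nθ))
= 1^11(cos(11*45°) + i sin(11*45°))
= 1(cos 135° + i sin 135°)
= -sqrt(2)/2 + (sqrt(2)/2)i


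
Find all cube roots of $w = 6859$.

|w| = 6859, arg(w) = 0°
Root modulus = 6859^(1/3) = 19
Root arguments: θ_k = (0° + 360°k)/3 for k = 0, 1, ..., 2
Roots: 19, -19/2 + (19*sqrt(3)/2)i, -19/2 - (19*sqrt(3)/2)i


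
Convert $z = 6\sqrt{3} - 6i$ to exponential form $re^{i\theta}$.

r = |z| = sqrt((6*sqrt(3))^2 + (-6)^2) = sqrt(108 + 36) = sqrt(144) = 12
θ = arctan(b/a) = arctan(-6/10.3923) (quadrant-adjusted) = -30° = -π/6
z = 12e^(-i*π/6)


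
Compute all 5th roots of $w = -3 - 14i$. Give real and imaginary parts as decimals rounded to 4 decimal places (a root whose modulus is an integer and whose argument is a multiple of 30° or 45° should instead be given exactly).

|w| = sqrt(205) ≈ 14.317821, arg(w) ≈ 257.905243°
Root modulus = sqrt(205)^(1/5) ≈ 1.702846
Root arguments: θ_k = (arg(w) + 360°k)/5 for k = 0, 1, ..., 4
Compute each root as (root modulus)(cos θ_k + i sin θ_k) using full-precision intermediates, then round to 4 decimal places.
Roots: 1.0582 + 1.3342i, -0.9419 + 1.4186i, -1.6403 - 0.4574i, -0.0719 - 1.7013i, 1.5959 - 0.5941i


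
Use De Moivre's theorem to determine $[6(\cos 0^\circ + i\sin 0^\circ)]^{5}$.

By De Moivre: z^n = r^n(cos(nθ) + i sin(nθ))
= 6^5(cos(5*0°) + i sin(5*0°))
= 7776(cos 0° + i sin 0°)
= 7776


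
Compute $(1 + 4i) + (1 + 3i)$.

(1 + 1) + (4 + 3)i = 2 + 7i


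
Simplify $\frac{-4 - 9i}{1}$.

Divisor is real, so divide each part by 1:
= -4 - 9i


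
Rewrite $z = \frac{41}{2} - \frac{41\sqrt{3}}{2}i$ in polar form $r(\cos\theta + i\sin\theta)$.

r = |z| = sqrt(a^2 + b^2) = sqrt((41/2)^2 + (-41*sqrt(3)/2)^2) = sqrt(1681/4 + 5043/4) = sqrt(1681) = 41
θ = arctan(b/a) = arctan(-35.507/20.5) (quadrant-adjusted) = 300°
z = 41(cos 300° + i sin 300°)


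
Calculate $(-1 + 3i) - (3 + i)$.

(-1 - 3) + (3 - 1)i = -4 + 2i


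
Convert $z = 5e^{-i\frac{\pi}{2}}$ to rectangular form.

a = r cos θ = 5 * 0 = 0
b = r sin θ = 5 * -1 = -5
z = -5i


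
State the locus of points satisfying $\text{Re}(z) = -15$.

Re(z) = x where z = x + yi; the equation x = -15 is satisfied by all points with that x-coordinate
Locus: Vertical line x = -15


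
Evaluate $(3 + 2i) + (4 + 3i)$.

(3 + 4) + (2 + 3)i = 7 + 5i


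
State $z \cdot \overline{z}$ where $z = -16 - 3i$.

z * conjugate(z) = |z|^2 = a^2 + b^2
= (-16)^2 + (-3)^2 = 265


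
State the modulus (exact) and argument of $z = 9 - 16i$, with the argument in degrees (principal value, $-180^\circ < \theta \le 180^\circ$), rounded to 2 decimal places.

|z| = sqrt(9^2 + (-16)^2) = sqrt(337)
arg(z) = arctan(b/a) = arctan(-16/9) (quadrant-adjusted) = -60.64°


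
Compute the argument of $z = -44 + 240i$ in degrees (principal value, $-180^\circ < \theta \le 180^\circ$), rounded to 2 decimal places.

θ = arctan(b/a) = arctan(240/-44) (quadrant-adjusted) = 100.39°


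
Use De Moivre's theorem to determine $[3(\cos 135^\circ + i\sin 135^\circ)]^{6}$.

By De Moivre: z^n = r^n(cos(nθ) + i sin(nθ))
= 3^6(cos(6*135°) + i sin(6*135°))
= 729(cos 90° + i sin 90°)
= 729i


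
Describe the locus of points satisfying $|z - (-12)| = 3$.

|z - z0| = r describes a circle centered at z0 with radius r
Here z0 = -12 and r = 3
Locus: Circle centered at (-12, 0) with radius 3


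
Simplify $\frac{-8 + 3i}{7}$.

Divisor is real, so divide each part by 7:
= -8/7 + (3/7)i


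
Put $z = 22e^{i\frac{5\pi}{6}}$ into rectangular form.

a = r cos θ = 22 * -sqrt(3)/2 = -11*sqrt(3)
b = r sin θ = 22 * 1/2 = 11
z = -11*sqrt(3) + 11i


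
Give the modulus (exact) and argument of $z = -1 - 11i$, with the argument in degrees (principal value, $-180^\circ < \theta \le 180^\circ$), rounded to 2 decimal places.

|z| = sqrt((-1)^2 + (-11)^2) = sqrt(122)
arg(z) = arctan(b/a) = arctan(-11/-1) (quadrant-adjusted) = -95.19°


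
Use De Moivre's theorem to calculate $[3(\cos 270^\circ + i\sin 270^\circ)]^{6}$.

By De Moivre: z^n = r^n(cos(nθ) + i sin(nθ))
= 3^6(cos(6*270°) + i sin(6*270°))
= 729(cos 180° + i sin 180°)
= -729


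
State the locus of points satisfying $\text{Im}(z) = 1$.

Im(z) = y where z = x + yi; the equation y = 1 is satisfied by all points with that y-coordinate
Locus: Horizontal line y = 1


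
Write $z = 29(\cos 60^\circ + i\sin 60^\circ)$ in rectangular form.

a = r cos θ = 29 * 1/2 = 29/2
b = r sin θ = 29 * sqrt(3)/2 = 29*sqrt(3)/2
z = 29/2 + (29*sqrt(3)/2)i


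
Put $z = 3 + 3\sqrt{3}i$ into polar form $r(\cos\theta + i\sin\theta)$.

r = |z| = sqrt(a^2 + b^2) = sqrt((3)^2 + (3*sqrt(3))^2) = sqrt(9 + 27) = sqrt(36) = 6
θ = arctan(b/a) = arctan(5.1962/3) (quadrant-adjusted) = 60°
z = 6(cos 60° + i sin 60°)


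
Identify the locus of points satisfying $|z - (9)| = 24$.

|z - z0| = r describes a circle centered at z0 with radius r
Here z0 = 9 and r = 24
Locus: Circle centered at (9, 0) with radius 24


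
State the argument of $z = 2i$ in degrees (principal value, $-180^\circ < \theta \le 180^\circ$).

a = 0 and b > 0, so z lies on the positive imaginary axis: θ = 90°


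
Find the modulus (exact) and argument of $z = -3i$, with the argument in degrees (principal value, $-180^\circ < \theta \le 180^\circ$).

|z| = sqrt(0^2 + (-3)^2) = 3
a = 0 and b < 0, so z lies on the negative imaginary axis: arg(z) = -90°


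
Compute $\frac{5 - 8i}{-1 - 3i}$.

Multiply numerator and denominator by conjugate (-1 + 3i):
= (5 - 8i)(-1 + 3i) / ((-1)^2 + (-3)^2)
= (19 + 23i) / 10
= 19/10 + (23/10)i


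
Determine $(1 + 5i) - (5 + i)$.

(1 - 5) + (5 - 1)i = -4 + 4i


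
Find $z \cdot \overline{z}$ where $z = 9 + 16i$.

z * conjugate(z) = |z|^2 = a^2 + b^2
= 9^2 + 16^2 = 337


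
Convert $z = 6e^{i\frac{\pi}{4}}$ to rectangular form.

a = r cos θ = 6 * sqrt(2)/2 = 3*sqrt(2)
b = r sin θ = 6 * sqrt(2)/2 = 3*sqrt(2)
z = 3*sqrt(2) + 3*sqrt(2)i


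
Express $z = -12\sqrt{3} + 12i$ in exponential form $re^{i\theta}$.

r = |z| = sqrt((-12*sqrt(3))^2 + (12)^2) = sqrt(432 + 144) = sqrt(576) = 24
θ = arctan(b/a) = arctan(12/-20.7846) (quadrant-adjusted) = 150° = 5π/6
z = 24e^(i*5π/6)


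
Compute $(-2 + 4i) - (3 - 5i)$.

(-2 - 3) + (4 - (-5))i = -5 + 9i


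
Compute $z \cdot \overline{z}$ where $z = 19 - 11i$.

z * conjugate(z) = |z|^2 = a^2 + b^2
= 19^2 + (-11)^2 = 482


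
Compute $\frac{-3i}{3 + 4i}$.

Multiply numerator and denominator by conjugate (3 - 4i):
= (-3i)(3 - 4i) / (3^2 + 4^2)
= (-12 - 9i) / 25
= -12/25 - (9/25)i


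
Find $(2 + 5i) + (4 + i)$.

(2 + 4) + (5 + 1)i = 6 + 6i


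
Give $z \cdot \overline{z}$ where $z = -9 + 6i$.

z * conjugate(z) = |z|^2 = a^2 + b^2
= (-9)^2 + 6^2 = 117


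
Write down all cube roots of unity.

ω_k = e^(2πik/3) = cos(2πk/3) + i sin(2πk/3) for k = 0, 1, ..., 2
Roots: 1, -1/2 + (sqrt(3)/2)i, -1/2 - (sqrt(3)/2)i


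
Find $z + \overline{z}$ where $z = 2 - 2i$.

z + conjugate(z) = (a + bi) + (a - bi) = 2a
= 2 * 2 = 4


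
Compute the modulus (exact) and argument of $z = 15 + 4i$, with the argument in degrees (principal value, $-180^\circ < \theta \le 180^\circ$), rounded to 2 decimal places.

|z| = sqrt(15^2 + 4^2) = sqrt(241)
arg(z) = arctan(b/a) = arctan(4/15) (quadrant-adjusted) = 14.93°


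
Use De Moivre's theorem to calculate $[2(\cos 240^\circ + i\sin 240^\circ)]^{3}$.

By De Moivre: z^n = r^n(cos(nθ) + i sin(nθ))
= 2^3(cos(3*240°) + i sin(3*240°))
= 8(cos 0° + i sin 0°)
= 8


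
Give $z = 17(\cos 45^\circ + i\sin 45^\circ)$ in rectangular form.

a = r cos θ = 17 * sqrt(2)/2 = 17*sqrt(2)/2
b = r sin θ = 17 * sqrt(2)/2 = 17*sqrt(2)/2
z = 17*sqrt(2)/2 + (17*sqrt(2)/2)i


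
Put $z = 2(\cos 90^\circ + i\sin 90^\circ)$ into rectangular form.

a = r cos θ = 2 * 0 = 0
b = r sin θ = 2 * 1 = 2
z = 2i


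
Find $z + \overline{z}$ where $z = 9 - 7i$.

z + conjugate(z) = (a + bi) + (a - bi) = 2a
= 2 * 9 = 18


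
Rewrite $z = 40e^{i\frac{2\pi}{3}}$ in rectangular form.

a = r cos θ = 40 * -1/2 = -20
b = r sin θ = 40 * sqrt(3)/2 = 20*sqrt(3)
z = -20 + 20*sqrt(3)i


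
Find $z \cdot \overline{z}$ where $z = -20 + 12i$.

z * conjugate(z) = |z|^2 = a^2 + b^2
= (-20)^2 + 12^2 = 544


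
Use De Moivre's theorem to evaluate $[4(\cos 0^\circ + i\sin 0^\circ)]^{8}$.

By De Moivre: z^n = r^n(cos(nθ) + i sin(nθ))
= 4^8(cos(8*0°) + i sin(8*0°))
= 65536(cos 0° + i sin 0°)
= 65536


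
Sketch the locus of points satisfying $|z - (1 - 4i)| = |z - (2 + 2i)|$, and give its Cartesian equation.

|z - z1| = |z - z2| means z is equidistant from z1 and z2,
i.e. the perpendicular bisector of the segment from (1, -4) to (2, 2) (midpoint (3/2, -1)).
With z = x + yi, square both sides:
(x - 1)^2 + (y - (-4))^2 = (x - 2)^2 + (y - 2)^2
The x^2 and y^2 terms cancel: 2x + 12y = 8 - 17 = -9
Simplify: 2x + 12y = -9
Locus: Perpendicular bisector of the segment from (1, -4) to (2, 2): the line 2x + 12y = -9


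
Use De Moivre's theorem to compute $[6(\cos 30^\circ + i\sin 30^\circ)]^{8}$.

By De Moivre: z^n = r^n(cos(nθ) + i sin(nθ))
= 6^8(cos(8*30°) + i sin(8*30°))
= 1679616(cos 240° + i sin 240°)
= -839808 - 839808*sqrt(3)i


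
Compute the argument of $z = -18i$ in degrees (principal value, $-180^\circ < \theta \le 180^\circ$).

a = 0 and b < 0, so z lies on the negative imaginary axis: θ = -90°


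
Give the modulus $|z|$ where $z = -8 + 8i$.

|z| = sqrt(a^2 + b^2) = sqrt((-8)^2 + 8^2) = sqrt(128) = sqrt(128)


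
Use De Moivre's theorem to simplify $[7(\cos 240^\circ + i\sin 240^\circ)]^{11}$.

By De Moivre: z^n = r^n(cos(nθ) + i sin(nθ))
= 7^11(cos(11*240°) + i sin(11*240°))
= 1977326743(cos 120° + i sin 120°)
= -1977326743/2 + (1977326743*sqrt(3)/2)i
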